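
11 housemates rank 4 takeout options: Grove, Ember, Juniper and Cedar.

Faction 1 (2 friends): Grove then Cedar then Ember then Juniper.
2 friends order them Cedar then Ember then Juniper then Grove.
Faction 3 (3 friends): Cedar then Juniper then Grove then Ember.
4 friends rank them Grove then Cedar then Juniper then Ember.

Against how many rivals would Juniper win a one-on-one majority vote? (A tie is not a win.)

1

Juniper against each rival (11 friends):
Juniper vs Grove: Grove wins 6–5.
Juniper vs Ember: Juniper, 7–4.
Juniper vs Cedar: 0 for Juniper, 11 for Cedar — Cedar by 11–0.
Juniper beats Ember; loses to Grove, Cedar — 1 pairwise win.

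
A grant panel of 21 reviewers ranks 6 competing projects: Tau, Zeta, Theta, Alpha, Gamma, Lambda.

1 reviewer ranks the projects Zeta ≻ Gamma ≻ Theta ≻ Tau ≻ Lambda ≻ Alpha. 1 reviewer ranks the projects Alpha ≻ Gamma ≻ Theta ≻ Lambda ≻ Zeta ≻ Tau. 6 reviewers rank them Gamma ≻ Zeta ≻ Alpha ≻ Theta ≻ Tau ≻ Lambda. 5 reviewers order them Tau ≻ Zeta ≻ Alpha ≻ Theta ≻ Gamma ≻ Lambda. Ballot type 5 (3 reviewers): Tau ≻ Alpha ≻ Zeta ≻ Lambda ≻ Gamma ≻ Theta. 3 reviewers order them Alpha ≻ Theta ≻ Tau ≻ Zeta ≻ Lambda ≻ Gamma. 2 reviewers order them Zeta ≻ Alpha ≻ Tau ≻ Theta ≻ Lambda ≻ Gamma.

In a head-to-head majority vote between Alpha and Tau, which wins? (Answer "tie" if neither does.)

Ballots ranking Alpha above Tau: 1 + 6 + 3 + 2 = 12.
Ballots ranking Tau above Alpha: 21 − 12 = 9.
Alpha wins the head-to-head 12–9.

Alpha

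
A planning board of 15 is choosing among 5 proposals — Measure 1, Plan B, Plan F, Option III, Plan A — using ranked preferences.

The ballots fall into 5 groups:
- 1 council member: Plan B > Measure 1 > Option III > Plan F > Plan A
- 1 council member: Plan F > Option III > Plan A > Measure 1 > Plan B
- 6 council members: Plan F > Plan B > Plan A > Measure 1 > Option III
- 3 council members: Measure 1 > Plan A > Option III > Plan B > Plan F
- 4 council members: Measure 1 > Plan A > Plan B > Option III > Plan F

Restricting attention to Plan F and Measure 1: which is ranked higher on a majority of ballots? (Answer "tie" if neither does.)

Measure 1

Ballots ranking Plan F above Measure 1: 1 + 6 = 7.
Ballots ranking Measure 1 above Plan F: 15 − 7 = 8.
Measure 1 wins the head-to-head 8–7.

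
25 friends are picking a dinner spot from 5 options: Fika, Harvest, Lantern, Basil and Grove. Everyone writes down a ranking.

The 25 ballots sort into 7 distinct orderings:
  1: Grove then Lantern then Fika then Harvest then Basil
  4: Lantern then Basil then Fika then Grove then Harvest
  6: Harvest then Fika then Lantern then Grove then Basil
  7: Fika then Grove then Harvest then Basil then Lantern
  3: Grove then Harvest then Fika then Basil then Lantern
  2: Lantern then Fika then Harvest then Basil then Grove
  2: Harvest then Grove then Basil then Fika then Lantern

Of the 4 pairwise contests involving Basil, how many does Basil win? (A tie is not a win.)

Basil against each rival (25 friends):
Basil vs Fika: Fika wins 19–6.
Basil vs Harvest: 4 to 21, Harvest.
Basil vs Lantern: Lantern, 13–12.
Basil vs Grove: Grove, 19–6.
Basil beats no one; loses to Fika, Harvest, Lantern, Grove — 0 pairwise wins.

0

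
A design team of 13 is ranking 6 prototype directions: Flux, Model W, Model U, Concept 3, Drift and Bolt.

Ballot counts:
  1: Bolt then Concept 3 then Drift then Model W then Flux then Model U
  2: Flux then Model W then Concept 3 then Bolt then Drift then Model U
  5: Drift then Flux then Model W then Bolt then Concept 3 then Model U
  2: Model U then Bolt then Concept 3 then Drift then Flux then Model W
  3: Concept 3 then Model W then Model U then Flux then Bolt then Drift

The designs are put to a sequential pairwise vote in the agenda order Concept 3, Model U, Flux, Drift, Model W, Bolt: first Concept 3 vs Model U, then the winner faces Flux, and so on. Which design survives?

Bolt

Round 1: Concept 3 vs Model U — 11–2, Concept 3 advances.
Round 2: Concept 3 vs Flux — 6–7, Flux advances.
Round 3: Flux vs Drift — 5–8, Drift advances.
Round 4: Drift vs Model W — 8–5, Drift advances.
Round 5: Drift vs Bolt — 5–8, Bolt advances.
The agenda winner is Bolt.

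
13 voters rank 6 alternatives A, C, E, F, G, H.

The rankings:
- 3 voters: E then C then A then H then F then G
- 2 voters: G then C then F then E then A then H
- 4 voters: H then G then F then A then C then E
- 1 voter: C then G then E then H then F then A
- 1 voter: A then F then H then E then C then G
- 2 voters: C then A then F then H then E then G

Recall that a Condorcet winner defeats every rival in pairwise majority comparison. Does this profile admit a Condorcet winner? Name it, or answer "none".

Check each pair by majority over 13 ballots:
A vs C: A preferred on 4+1 = 5 ballots; C wins 8–5.
A vs E: A preferred on 4+1+2 = 7 ballots; A wins 7–6.
A vs F: A is ranked higher on 3+1+2 = 6 ballots, F on 7. F wins 7–6.
A vs G: A preferred on 3+1+2 = 6 ballots; G wins 7–6.
A vs H: A is ranked higher on 3+2+1+2 = 8 ballots, H on 5. A wins 8–5.
C vs E: 9 to 4, C.
C vs F: C preferred on 3+2+1+2 = 8 ballots; C wins 8–5.
C vs G: 3+1+1+2 = 7 for C, 6 for G — C by 7–6.
C vs H: 8 to 5, C.
E vs F: E is ranked higher on 3+1 = 4 ballots, F on 9. F wins 9–4.
E vs G: E is ranked higher on 3+1+2 = 6 ballots, G on 7. G wins 7–6.
E vs H: 6 to 7, H.
F vs G: 6 to 7, G.
F vs H: F preferred on 2+1+2 = 5 ballots; H wins 8–5.
G vs H: 3 to 10, H.
C wins every pairwise contest, so C is the Condorcet winner.

C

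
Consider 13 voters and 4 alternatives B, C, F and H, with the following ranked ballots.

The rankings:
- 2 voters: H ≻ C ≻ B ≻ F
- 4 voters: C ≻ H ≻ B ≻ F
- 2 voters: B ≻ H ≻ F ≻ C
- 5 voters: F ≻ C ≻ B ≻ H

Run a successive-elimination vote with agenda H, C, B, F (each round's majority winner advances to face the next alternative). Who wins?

F

Round 1: H vs C — 4–9, C advances.
Round 2: C vs B — 11–2, C advances.
Round 3: C vs F — 6–7, F advances.
F survives the agenda.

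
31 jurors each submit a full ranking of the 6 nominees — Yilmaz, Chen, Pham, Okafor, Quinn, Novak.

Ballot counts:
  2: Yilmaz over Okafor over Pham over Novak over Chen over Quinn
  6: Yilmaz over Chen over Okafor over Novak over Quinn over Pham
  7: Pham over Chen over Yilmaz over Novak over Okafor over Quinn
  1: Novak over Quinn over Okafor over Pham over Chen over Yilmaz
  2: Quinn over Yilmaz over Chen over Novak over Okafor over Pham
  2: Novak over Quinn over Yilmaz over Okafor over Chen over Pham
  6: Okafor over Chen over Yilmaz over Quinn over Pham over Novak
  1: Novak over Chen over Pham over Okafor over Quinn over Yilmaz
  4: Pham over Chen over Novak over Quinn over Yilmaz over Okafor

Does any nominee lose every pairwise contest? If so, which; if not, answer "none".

Head-to-head results (31 jurors):
Yilmaz vs Chen: Yilmaz preferred on 2+6+2+2 = 12 ballots; Chen wins 19–12.
Yilmaz vs Pham: Yilmaz preferred on 2+6+2+2+6 = 18 ballots; Yilmaz wins 18–13.
Yilmaz–Okafor: Yilmaz 23–8.
Yilmaz vs Quinn: Yilmaz is ranked higher on 2+6+7+6 = 21 ballots, Quinn on 10. Yilmaz wins 21–10.
Yilmaz vs Novak: Yilmaz wins 23–8.
Chen vs Pham: Chen preferred on 6+2+2+6+1 = 17 ballots; Chen wins 17–14.
Chen vs Okafor: 20 to 11, Chen.
Chen–Quinn: Chen 26–5.
Chen–Novak: Chen 25–6.
Pham vs Okafor: Okafor wins 19–12.
Pham–Quinn: Quinn 17–14.
Pham vs Novak: Pham wins 19–12.
Okafor vs Quinn: Okafor, 22–9.
Okafor vs Novak: Novak, 17–14.
Quinn vs Novak: 8 to 23, Novak.
No nominee is winless: Yilmaz beats Pham; Chen beats Yilmaz; Pham beats Novak; Okafor beats Pham; Quinn beats Pham; Novak beats Okafor. There is no Condorcet loser.

none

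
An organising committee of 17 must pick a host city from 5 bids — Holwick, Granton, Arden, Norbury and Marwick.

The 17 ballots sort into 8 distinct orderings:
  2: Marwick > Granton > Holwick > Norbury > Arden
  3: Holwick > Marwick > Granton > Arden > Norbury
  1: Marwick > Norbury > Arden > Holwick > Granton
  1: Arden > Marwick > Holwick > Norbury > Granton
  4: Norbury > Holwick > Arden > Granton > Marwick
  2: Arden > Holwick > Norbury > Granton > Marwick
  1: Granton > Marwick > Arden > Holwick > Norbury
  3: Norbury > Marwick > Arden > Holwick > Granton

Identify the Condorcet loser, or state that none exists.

Granton

Head-to-head results (17 organisers):
Holwick vs Granton: Holwick, 14–3.
Holwick vs Arden: Holwick wins 9–8.
Holwick vs Norbury: Holwick, 9–8.
Holwick vs Marwick: Holwick wins 9–8.
Granton vs Arden: Arden, 11–6.
Granton vs Norbury: Granton is ranked higher on 2+3+1 = 6 ballots, Norbury on 11. Norbury wins 11–6.
Granton vs Marwick: Granton is ranked higher on 4+2+1 = 7 ballots, Marwick on 10. Marwick wins 10–7.
Arden vs Norbury: 3+1+2+1 = 7 for Arden, 10 for Norbury — Norbury by 10–7.
Arden vs Marwick: Marwick wins 10–7.
Norbury vs Marwick: Norbury is ranked higher on 4+2+3 = 9 ballots, Marwick on 8. Norbury wins 9–8.
Granton is beaten in every head-to-head and is the Condorcet loser.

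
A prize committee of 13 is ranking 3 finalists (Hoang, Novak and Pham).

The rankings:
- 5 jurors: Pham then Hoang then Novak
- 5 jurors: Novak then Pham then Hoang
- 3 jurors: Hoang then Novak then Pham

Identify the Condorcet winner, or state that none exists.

none

Pairwise majorities:
Hoang vs Novak: Hoang, 8–5.
Hoang vs Pham: Pham wins 10–3.
Novak vs Pham: Novak, 8–5.
No nominee is unbeaten: Hoang loses to Pham; Novak loses to Hoang; Pham loses to Novak. In particular Hoang → Novak → Pham → Hoang is a majority cycle — no Condorcet winner exists.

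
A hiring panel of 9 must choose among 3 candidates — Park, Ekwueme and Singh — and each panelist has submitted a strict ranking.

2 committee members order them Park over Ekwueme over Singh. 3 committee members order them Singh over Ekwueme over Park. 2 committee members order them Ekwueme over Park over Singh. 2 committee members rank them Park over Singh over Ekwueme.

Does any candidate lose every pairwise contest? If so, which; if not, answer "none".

none

Head-to-head results (9 committee members):
Park vs Ekwueme: Ekwueme, 5–4.
Park vs Singh: 6 to 3, Park.
Ekwueme vs Singh: Singh wins 5–4.
Every candidate wins at least one matchup (Park beats Singh; Ekwueme beats Park; Singh beats Ekwueme), so there is no Condorcet loser.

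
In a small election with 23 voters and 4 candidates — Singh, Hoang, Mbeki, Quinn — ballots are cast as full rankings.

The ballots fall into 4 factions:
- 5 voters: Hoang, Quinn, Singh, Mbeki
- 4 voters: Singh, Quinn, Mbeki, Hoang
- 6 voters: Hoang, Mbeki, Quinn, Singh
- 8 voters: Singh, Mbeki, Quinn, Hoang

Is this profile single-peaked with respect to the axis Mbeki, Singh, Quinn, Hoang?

Axis positions: Mbeki=1, Singh=2, Quinn=3, Hoang=4.
Faction 1 (peak Hoang at position 4): ranking walks positions 4-3-2-1, expanding outward from the peak — single-peaked.
Faction 2 (peak Singh at position 2): ranking walks positions 2-3-1-4, expanding outward from the peak — single-peaked.
Faction 3: ranking walks positions 4-1-3-2; Mbeki is ranked above Quinn even though Quinn lies between Mbeki and the peak Hoang on the axis — preferences dip and rise again. Not single-peaked.
Faction 4 (peak Singh at position 2): ranking walks positions 2-1-3-4, expanding outward from the peak — single-peaked.
Faction 3 violates single-peakedness, so the profile is not single-peaked on this axis.

no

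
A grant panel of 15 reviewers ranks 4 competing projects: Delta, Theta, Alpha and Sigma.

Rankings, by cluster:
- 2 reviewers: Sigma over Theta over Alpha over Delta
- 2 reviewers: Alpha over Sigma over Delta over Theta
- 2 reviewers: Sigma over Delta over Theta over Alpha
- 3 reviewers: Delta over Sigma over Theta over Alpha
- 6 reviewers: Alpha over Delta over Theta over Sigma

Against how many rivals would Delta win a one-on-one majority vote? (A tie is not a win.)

2

Delta against each rival (15 reviewers):
Delta vs Theta: Delta preferred on 2+2+3+6 = 13 ballots; Delta wins 13–2.
Delta vs Alpha: Delta is ranked higher on 2+3 = 5 ballots, Alpha on 10. Alpha wins 10–5.
Delta–Sigma: Delta 9–6.
Delta beats Theta, Sigma; loses to Alpha — 2 pairwise wins.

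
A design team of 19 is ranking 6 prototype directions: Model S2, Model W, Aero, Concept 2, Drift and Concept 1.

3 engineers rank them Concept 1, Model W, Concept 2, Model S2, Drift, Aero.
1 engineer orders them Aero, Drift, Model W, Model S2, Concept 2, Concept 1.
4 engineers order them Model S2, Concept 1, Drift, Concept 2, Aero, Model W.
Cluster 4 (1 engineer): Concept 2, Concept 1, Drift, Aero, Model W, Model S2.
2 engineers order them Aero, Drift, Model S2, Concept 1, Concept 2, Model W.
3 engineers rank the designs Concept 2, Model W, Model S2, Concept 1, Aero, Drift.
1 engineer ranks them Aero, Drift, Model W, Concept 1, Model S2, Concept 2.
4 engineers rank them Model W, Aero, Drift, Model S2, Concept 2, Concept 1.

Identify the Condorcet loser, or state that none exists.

Head-to-head results (19 engineers):
Model S2 vs Model W: Model W wins 13–6.
Model S2 vs Aero: Model S2 preferred on 3+4+3 = 10 ballots; Model S2 wins 10–9.
Model S2 vs Concept 2: Model S2, 12–7.
Model S2 vs Drift: Model S2 is ranked higher on 3+4+3 = 10 ballots, Drift on 9. Model S2 wins 10–9.
Model S2 vs Concept 1: 1+4+2+3+4 = 14 for Model S2, 5 for Concept 1 — Model S2 by 14–5.
Model W vs Aero: Model W wins 10–9.
Model W–Concept 2: Concept 2 10–9.
Model W vs Drift: Model W wins 10–9.
Model W–Concept 1: Concept 1 10–9.
Aero–Concept 2: Concept 2 11–8.
Aero vs Drift: Aero preferred on 1+2+3+1+4 = 11 ballots; Aero wins 11–8.
Aero vs Concept 1: 1+2+1+4 = 8 for Aero, 11 for Concept 1 — Concept 1 by 11–8.
Concept 2 vs Drift: Concept 2 preferred on 3+1+3 = 7 ballots; Drift wins 12–7.
Concept 2 vs Concept 1: Concept 2 is ranked higher on 1+1+3+4 = 9 ballots, Concept 1 on 10. Concept 1 wins 10–9.
Drift vs Concept 1: Drift is ranked higher on 1+2+1+4 = 8 ballots, Concept 1 on 11. Concept 1 wins 11–8.
Every design wins at least one matchup (Model S2 beats Aero; Model W beats Model S2; Aero beats Drift; Concept 2 beats Model W; Drift beats Concept 2; Concept 1 beats Model W), so there is no Condorcet loser.

none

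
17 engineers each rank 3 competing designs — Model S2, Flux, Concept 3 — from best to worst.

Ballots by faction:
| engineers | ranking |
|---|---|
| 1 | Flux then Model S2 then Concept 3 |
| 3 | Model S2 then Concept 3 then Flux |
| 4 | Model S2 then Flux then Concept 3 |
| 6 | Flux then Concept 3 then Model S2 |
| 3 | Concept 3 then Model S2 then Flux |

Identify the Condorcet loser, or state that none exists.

none

Pairwise majorities:
Model S2 vs Flux: Model S2, 10–7.
Model S2 vs Concept 3: Concept 3 wins 9–8.
Flux vs Concept 3: 1+4+6 = 11 for Flux, 6 for Concept 3 — Flux by 11–6.
No design is winless: Model S2 beats Flux; Flux beats Concept 3; Concept 3 beats Model S2. There is no Condorcet loser.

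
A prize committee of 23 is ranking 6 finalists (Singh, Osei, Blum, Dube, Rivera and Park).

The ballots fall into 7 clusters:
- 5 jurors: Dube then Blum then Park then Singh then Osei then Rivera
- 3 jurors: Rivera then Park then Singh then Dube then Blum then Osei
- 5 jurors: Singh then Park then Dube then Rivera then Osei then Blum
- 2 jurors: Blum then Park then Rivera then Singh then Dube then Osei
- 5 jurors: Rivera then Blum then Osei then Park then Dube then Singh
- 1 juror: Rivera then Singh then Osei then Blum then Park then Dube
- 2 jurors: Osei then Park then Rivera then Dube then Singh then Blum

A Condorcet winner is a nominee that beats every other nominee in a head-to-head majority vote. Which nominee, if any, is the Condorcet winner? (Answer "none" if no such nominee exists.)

none

Pairwise majorities:
Singh vs Osei: 5+3+5+2+1 = 16 for Singh, 7 for Osei — Singh by 16–7.
Singh vs Blum: Singh preferred on 3+5+1+2 = 11 ballots; Blum wins 12–11.
Singh vs Dube: Singh preferred on 3+5+2+1 = 11 ballots; Dube wins 12–11.
Singh vs Rivera: 5+5 = 10 for Singh, 13 for Rivera — Rivera by 13–10.
Singh vs Park: 5+1 = 6 for Singh, 17 for Park — Park by 17–6.
Osei vs Blum: Osei is ranked higher on 5+1+2 = 8 ballots, Blum on 15. Blum wins 15–8.
Osei vs Dube: Osei preferred on 5+1+2 = 8 ballots; Dube wins 15–8.
Osei vs Rivera: Osei preferred on 5+2 = 7 ballots; Rivera wins 16–7.
Osei vs Park: 5+1+2 = 8 for Osei, 15 for Park — Park by 15–8.
Blum vs Dube: 8 to 15, Dube.
Blum vs Rivera: Blum preferred on 5+2 = 7 ballots; Rivera wins 16–7.
Blum vs Park: Blum preferred on 5+2+5+1 = 13 ballots; Blum wins 13–10.
Dube vs Rivera: Dube is ranked higher on 5+5 = 10 ballots, Rivera on 13. Rivera wins 13–10.
Dube vs Park: Dube is ranked higher on 5 ballots, Park on 18. Park wins 18–5.
Rivera vs Park: Rivera is ranked higher on 3+5+1 = 9 ballots, Park on 14. Park wins 14–9.
Every nominee loses at least once (Singh loses to Blum; Osei loses to Singh; Blum loses to Dube; Dube loses to Rivera; Rivera loses to Park; Park loses to Blum). The majority relation contains the cycle Blum → Park → Dube → Blum, so there is no Condorcet winner.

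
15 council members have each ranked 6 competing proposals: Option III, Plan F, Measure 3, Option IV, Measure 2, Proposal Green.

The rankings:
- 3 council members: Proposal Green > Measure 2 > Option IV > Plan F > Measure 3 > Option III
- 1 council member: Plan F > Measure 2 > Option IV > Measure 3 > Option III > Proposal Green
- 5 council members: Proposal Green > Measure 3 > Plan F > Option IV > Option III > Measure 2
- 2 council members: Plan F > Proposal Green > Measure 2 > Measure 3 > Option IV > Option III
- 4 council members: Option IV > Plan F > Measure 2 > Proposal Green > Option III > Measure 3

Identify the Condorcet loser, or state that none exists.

Option III

Pairwise majorities:
Option III vs Plan F: Option III preferred on 0 ballots; Plan F wins 15–0.
Option III–Measure 3: Measure 3 11–4.
Option III vs Option IV: Option IV wins 15–0.
Option III vs Measure 2: Measure 2, 10–5.
Option III–Proposal Green: Proposal Green 14–1.
Plan F vs Measure 3: 3+1+2+4 = 10 for Plan F, 5 for Measure 3 — Plan F by 10–5.
Plan F vs Option IV: Plan F, 8–7.
Plan F vs Measure 2: Plan F wins 12–3.
Plan F vs Proposal Green: Plan F is ranked higher on 1+2+4 = 7 ballots, Proposal Green on 8. Proposal Green wins 8–7.
Measure 3 vs Option IV: Option IV wins 8–7.
Measure 3 vs Measure 2: 5 to 10, Measure 2.
Measure 3 vs Proposal Green: Proposal Green, 14–1.
Option IV vs Measure 2: Option IV wins 9–6.
Option IV vs Proposal Green: 5 to 10, Proposal Green.
Measure 2 vs Proposal Green: Measure 2 is ranked higher on 1+4 = 5 ballots, Proposal Green on 10. Proposal Green wins 10–5.
Option III loses to every other option — it is the Condorcet loser.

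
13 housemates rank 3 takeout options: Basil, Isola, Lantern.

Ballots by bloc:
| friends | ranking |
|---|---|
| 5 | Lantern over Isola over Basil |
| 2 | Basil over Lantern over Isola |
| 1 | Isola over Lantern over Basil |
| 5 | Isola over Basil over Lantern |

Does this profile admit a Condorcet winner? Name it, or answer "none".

Check each pair by majority over 13 ballots:
Basil vs Isola: Basil preferred on 2 ballots; Isola wins 11–2.
Basil vs Lantern: 2+5 = 7 for Basil, 6 for Lantern — Basil by 7–6.
Isola–Lantern: Lantern 7–6.
Each restaurant drops at least one matchup (Basil loses to Isola; Isola loses to Lantern; Lantern loses to Basil); the cycle Basil beats Lantern beats Isola beats Basil rules out a Condorcet winner.

none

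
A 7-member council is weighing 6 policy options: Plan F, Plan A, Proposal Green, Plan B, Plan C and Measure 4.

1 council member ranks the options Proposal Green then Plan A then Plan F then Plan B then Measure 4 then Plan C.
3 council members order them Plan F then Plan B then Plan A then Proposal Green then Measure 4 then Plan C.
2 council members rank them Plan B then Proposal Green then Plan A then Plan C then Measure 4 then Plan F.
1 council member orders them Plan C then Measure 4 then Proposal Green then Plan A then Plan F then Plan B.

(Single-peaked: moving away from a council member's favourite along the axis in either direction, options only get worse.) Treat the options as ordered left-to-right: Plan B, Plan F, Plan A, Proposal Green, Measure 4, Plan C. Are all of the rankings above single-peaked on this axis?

no

Axis positions: Plan B=1, Plan F=2, Plan A=3, Proposal Green=4, Measure 4=5, Plan C=6.
Ballot type 1 (peak Proposal Green at position 4): ranking walks positions 4-3-2-1-5-6, expanding outward from the peak — single-peaked.
Ballot type 2 (peak Plan F at position 2): ranking walks positions 2-1-3-4-5-6, expanding outward from the peak — single-peaked.
Ballot type 3: ranking walks positions 1-4-3-6-5-2; Proposal Green is ranked above Plan F even though Plan F lies between Proposal Green and the peak Plan B on the axis — preferences dip and rise again. Not single-peaked.
Ballot type 4 (peak Plan C at position 6): ranking walks positions 6-5-4-3-2-1, expanding outward from the peak — single-peaked.
Ballot type 3 violates single-peakedness, so the profile is not single-peaked on this axis.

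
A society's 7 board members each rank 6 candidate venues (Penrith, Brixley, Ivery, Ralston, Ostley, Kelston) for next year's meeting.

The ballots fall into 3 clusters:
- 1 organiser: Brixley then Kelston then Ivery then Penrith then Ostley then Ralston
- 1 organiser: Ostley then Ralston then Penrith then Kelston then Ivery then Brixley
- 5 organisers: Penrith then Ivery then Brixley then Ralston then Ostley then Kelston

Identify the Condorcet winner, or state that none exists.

Penrith

Head-to-head results (7 organisers):
Penrith vs Brixley: Penrith preferred on 1+5 = 6 ballots; Penrith wins 6–1.
Penrith vs Ivery: Penrith is ranked higher on 1+5 = 6 ballots, Ivery on 1. Penrith wins 6–1.
Penrith vs Ralston: 1+5 = 6 for Penrith, 1 for Ralston — Penrith by 6–1.
Penrith vs Ostley: Penrith preferred on 1+5 = 6 ballots; Penrith wins 6–1.
Penrith vs Kelston: Penrith preferred on 1+5 = 6 ballots; Penrith wins 6–1.
Brixley vs Ivery: Brixley is ranked higher on 1 ballot, Ivery on 6. Ivery wins 6–1.
Brixley vs Ralston: Brixley preferred on 1+5 = 6 ballots; Brixley wins 6–1.
Brixley vs Ostley: Brixley preferred on 1+5 = 6 ballots; Brixley wins 6–1.
Brixley vs Kelston: 1+5 = 6 for Brixley, 1 for Kelston — Brixley by 6–1.
Ivery vs Ralston: 1+5 = 6 for Ivery, 1 for Ralston — Ivery by 6–1.
Ivery vs Ostley: Ivery preferred on 1+5 = 6 ballots; Ivery wins 6–1.
Ivery vs Kelston: Ivery is ranked higher on 5 ballots, Kelston on 2. Ivery wins 5–2.
Ralston vs Ostley: Ralston preferred on 5 ballots; Ralston wins 5–2.
Ralston vs Kelston: Ralston is ranked higher on 1+5 = 6 ballots, Kelston on 1. Ralston wins 6–1.
Ostley vs Kelston: Ostley is ranked higher on 1+5 = 6 ballots, Kelston on 1. Ostley wins 6–1.
Only Penrith has no losses; Penrith is the Condorcet winner.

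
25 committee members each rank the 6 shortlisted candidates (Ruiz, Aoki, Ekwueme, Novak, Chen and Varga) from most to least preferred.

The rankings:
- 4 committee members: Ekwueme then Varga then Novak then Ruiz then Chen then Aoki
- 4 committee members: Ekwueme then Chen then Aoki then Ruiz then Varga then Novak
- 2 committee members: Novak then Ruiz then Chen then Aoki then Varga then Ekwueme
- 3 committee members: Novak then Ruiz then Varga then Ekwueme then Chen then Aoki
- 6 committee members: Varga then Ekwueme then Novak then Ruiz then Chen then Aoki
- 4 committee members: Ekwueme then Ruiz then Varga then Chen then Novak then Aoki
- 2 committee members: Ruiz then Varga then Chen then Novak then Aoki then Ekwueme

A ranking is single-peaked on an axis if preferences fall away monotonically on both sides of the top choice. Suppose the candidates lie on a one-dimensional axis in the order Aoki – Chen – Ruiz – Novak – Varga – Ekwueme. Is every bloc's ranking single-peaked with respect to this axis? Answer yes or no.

Axis positions: Aoki=1, Chen=2, Ruiz=3, Novak=4, Varga=5, Ekwueme=6.
Bloc 1 (peak Ekwueme at position 6): ranking walks positions 6-5-4-3-2-1, expanding outward from the peak — single-peaked.
Bloc 2: ranking walks positions 6-2-1-3-5-4; Chen is ranked above Varga even though Varga lies between Chen and the peak Ekwueme on the axis — preferences dip and rise again. Not single-peaked.
Bloc 3 (peak Novak at position 4): ranking walks positions 4-3-2-1-5-6, expanding outward from the peak — single-peaked.
Bloc 4 (peak Novak at position 4): ranking walks positions 4-3-5-6-2-1, expanding outward from the peak — single-peaked.
Bloc 5 (peak Varga at position 5): ranking walks positions 5-6-4-3-2-1, expanding outward from the peak — single-peaked.
Bloc 6: ranking walks positions 6-3-5-2-4-1; Ruiz is ranked above Varga even though Varga lies between Ruiz and the peak Ekwueme on the axis — preferences dip and rise again. Not single-peaked.
Bloc 7: ranking walks positions 3-5-2-4-1-6; Varga is ranked above Novak even though Novak lies between Varga and the peak Ruiz on the axis — preferences dip and rise again. Not single-peaked.
Bloc 2 violates single-peakedness, so the profile is not single-peaked on this axis.

no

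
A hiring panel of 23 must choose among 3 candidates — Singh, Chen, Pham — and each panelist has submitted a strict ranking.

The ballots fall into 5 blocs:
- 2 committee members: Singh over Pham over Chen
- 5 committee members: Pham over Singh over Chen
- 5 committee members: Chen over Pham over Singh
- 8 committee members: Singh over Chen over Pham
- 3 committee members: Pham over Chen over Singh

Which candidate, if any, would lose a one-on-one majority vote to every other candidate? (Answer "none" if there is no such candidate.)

none

Head-to-head results (23 committee members):
Singh vs Chen: Singh wins 15–8.
Singh vs Pham: 10 to 13, Pham.
Chen vs Pham: Chen, 13–10.
Each candidate has at least one pairwise win (Singh beats Chen; Chen beats Pham; Pham beats Singh) — no Condorcet loser.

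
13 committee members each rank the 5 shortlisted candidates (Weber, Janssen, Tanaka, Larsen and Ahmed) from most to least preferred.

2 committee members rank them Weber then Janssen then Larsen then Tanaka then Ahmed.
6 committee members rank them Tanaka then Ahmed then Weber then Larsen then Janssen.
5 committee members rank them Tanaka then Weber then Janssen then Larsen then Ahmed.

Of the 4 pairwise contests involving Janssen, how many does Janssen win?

Janssen against each rival (13 committee members):
Janssen–Weber: Weber 13–0.
Janssen–Tanaka: Tanaka 11–2.
Janssen vs Larsen: Janssen preferred on 2+5 = 7 ballots; Janssen wins 7–6.
Janssen vs Ahmed: Janssen wins 7–6.
Janssen beats Larsen, Ahmed; loses to Weber, Tanaka — 2 pairwise wins.

2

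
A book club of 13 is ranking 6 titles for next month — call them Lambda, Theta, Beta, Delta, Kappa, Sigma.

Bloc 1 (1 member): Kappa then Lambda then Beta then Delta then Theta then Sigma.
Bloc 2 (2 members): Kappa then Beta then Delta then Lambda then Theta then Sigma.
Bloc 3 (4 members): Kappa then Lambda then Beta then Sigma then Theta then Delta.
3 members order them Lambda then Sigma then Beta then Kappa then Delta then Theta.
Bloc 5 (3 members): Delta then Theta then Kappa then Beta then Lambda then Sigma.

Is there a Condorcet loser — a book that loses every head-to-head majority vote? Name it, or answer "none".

Head-to-head results (13 members):
Lambda–Theta: Lambda 10–3.
Lambda vs Beta: 8 to 5, Lambda.
Lambda vs Delta: 1+4+3 = 8 for Lambda, 5 for Delta — Lambda by 8–5.
Lambda vs Kappa: Lambda preferred on 3 ballots; Kappa wins 10–3.
Lambda vs Sigma: Lambda is ranked higher on 1+2+4+3+3 = 13 ballots, Sigma on 0. Lambda wins 13–0.
Theta vs Beta: Beta wins 10–3.
Theta vs Delta: Delta, 9–4.
Theta vs Kappa: Theta preferred on 3 ballots; Kappa wins 10–3.
Theta–Sigma: Sigma 7–6.
Beta vs Delta: Beta wins 10–3.
Beta vs Kappa: Kappa wins 10–3.
Beta–Sigma: Beta 10–3.
Delta vs Kappa: Delta preferred on 3 ballots; Kappa wins 10–3.
Delta vs Sigma: 6 to 7, Sigma.
Kappa vs Sigma: Kappa preferred on 1+2+4+3 = 10 ballots; Kappa wins 10–3.
Theta is beaten in every head-to-head and is the Condorcet loser.

Theta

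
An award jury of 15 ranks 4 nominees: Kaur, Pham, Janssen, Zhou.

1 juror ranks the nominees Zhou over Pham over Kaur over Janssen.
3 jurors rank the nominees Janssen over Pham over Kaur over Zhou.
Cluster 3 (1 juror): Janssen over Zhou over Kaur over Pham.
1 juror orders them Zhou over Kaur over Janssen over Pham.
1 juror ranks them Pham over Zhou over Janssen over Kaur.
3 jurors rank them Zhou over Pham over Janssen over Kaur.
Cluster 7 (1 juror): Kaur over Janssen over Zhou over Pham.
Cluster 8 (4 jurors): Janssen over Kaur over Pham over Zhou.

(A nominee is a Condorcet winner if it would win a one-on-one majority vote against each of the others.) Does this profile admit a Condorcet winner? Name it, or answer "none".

Pairwise majorities:
Kaur–Pham: Pham 8–7.
Kaur vs Janssen: Kaur is ranked higher on 1+1+1 = 3 ballots, Janssen on 12. Janssen wins 12–3.
Kaur vs Zhou: Kaur wins 8–7.
Pham vs Janssen: Janssen, 10–5.
Pham vs Zhou: Pham wins 8–7.
Janssen vs Zhou: Janssen preferred on 3+1+1+4 = 9 ballots; Janssen wins 9–6.
Janssen beats each of Kaur, Pham, Zhou — Janssen is the Condorcet winner.

Janssen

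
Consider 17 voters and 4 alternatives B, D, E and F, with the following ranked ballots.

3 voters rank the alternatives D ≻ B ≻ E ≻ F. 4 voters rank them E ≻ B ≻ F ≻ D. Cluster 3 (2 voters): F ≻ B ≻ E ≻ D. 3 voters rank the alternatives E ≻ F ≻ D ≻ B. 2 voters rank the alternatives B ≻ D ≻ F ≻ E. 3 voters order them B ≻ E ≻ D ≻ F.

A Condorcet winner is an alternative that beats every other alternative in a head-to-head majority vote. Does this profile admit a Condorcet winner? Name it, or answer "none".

B

Pairwise majorities:
B–D: B 11–6.
B vs E: B wins 10–7.
B–F: B 12–5.
D vs E: E, 12–5.
D vs F: F, 9–8.
E vs F: E, 13–4.
B defeats every rival head-to-head and is the Condorcet winner.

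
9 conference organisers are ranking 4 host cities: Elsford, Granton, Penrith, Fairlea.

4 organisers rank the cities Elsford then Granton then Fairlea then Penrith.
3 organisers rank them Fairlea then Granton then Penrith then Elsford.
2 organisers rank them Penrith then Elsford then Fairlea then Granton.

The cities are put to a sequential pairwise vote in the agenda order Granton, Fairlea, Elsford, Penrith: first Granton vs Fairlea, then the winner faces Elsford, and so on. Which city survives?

Round 1: Granton vs Fairlea — 4–5, Fairlea advances.
Round 2: Fairlea vs Elsford — 3–6, Elsford advances.
Round 3: Elsford vs Penrith — 4–5, Penrith advances.
Penrith survives the agenda.

Penrith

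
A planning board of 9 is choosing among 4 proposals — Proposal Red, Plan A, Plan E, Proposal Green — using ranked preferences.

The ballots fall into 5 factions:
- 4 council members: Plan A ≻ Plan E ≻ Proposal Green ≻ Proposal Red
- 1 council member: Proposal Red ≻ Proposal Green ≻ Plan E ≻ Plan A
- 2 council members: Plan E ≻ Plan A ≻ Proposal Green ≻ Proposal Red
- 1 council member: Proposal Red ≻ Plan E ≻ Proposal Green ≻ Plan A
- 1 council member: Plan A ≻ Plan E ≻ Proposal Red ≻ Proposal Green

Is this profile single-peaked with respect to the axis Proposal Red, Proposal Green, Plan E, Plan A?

no

Axis positions: Proposal Red=1, Proposal Green=2, Plan E=3, Plan A=4.
Faction 1 (peak Plan A at position 4): ranking walks positions 4-3-2-1, expanding outward from the peak — single-peaked.
Faction 2 (peak Proposal Red at position 1): ranking walks positions 1-2-3-4, expanding outward from the peak — single-peaked.
Faction 3 (peak Plan E at position 3): ranking walks positions 3-4-2-1, expanding outward from the peak — single-peaked.
Faction 4: ranking walks positions 1-3-2-4; Plan E is ranked above Proposal Green even though Proposal Green lies between Plan E and the peak Proposal Red on the axis — preferences dip and rise again. Not single-peaked.
Faction 5: ranking walks positions 4-3-1-2; Proposal Red is ranked above Proposal Green even though Proposal Green lies between Proposal Red and the peak Plan A on the axis — preferences dip and rise again. Not single-peaked.
Faction 4 violates single-peakedness, so the profile is not single-peaked on this axis.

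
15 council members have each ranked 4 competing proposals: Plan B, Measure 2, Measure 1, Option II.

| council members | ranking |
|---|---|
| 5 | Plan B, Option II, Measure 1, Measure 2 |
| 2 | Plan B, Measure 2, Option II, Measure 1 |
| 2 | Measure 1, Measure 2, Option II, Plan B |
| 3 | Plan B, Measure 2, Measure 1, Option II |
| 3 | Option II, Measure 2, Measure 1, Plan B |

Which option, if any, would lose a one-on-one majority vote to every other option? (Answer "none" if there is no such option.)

Pairwise majorities:
Plan B vs Measure 2: Plan B wins 10–5.
Plan B vs Measure 1: Plan B preferred on 5+2+3 = 10 ballots; Plan B wins 10–5.
Plan B–Option II: Plan B 10–5.
Measure 2 vs Measure 1: Measure 2, 8–7.
Measure 2 vs Option II: Option II wins 8–7.
Measure 1 vs Option II: Option II, 10–5.
Measure 1 is beaten in every head-to-head and is the Condorcet loser.

Measure 1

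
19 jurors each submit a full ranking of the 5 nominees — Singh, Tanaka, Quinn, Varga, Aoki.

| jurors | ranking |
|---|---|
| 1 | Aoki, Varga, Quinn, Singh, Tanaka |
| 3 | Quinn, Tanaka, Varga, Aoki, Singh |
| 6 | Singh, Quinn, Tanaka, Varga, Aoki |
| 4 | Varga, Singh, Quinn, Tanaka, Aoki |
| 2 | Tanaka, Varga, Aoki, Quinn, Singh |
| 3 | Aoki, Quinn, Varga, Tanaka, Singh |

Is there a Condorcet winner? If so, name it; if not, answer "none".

none

Head-to-head results (19 jurors):
Singh vs Tanaka: Singh, 11–8.
Singh vs Quinn: Singh wins 10–9.
Singh vs Varga: Varga wins 13–6.
Singh–Aoki: Singh 10–9.
Tanaka vs Quinn: Quinn wins 17–2.
Tanaka vs Varga: Tanaka wins 11–8.
Tanaka vs Aoki: Tanaka wins 15–4.
Quinn vs Varga: Quinn, 12–7.
Quinn vs Aoki: Quinn, 13–6.
Varga–Aoki: Varga 15–4.
No nominee is unbeaten: Singh loses to Varga; Tanaka loses to Singh; Quinn loses to Singh; Varga loses to Tanaka; Aoki loses to Singh. In particular Singh → Tanaka → Varga → Singh is a majority cycle — no Condorcet winner exists.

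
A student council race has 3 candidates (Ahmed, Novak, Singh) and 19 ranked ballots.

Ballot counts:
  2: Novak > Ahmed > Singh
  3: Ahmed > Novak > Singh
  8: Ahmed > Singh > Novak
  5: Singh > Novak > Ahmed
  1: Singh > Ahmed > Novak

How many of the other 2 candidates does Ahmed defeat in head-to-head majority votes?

2

Ahmed against each rival (19 voters):
Ahmed vs Novak: Ahmed is ranked higher on 3+8+1 = 12 ballots, Novak on 7. Ahmed wins 12–7.
Ahmed vs Singh: 13 to 6, Ahmed.
Ahmed beats Novak, Singh — 2 pairwise wins.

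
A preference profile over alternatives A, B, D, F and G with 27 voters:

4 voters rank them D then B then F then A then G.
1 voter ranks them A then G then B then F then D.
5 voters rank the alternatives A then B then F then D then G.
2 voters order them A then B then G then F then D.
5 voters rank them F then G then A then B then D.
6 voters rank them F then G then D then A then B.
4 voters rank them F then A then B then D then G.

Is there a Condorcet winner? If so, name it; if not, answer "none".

Check each pair by majority over 27 ballots:
A–B: A 23–4.
A–D: A 17–10.
A vs F: F wins 19–8.
A vs G: A wins 16–11.
B vs D: B is ranked higher on 1+5+2+5+4 = 17 ballots, D on 10. B wins 17–10.
B vs F: 12 to 15, F.
B vs G: 15 to 12, B.
D vs F: 4 for D, 23 for F — F by 23–4.
D vs G: G, 14–13.
F vs G: 4+5+5+6+4 = 24 for F, 3 for G — F by 24–3.
F defeats every rival head-to-head and is the Condorcet winner.

F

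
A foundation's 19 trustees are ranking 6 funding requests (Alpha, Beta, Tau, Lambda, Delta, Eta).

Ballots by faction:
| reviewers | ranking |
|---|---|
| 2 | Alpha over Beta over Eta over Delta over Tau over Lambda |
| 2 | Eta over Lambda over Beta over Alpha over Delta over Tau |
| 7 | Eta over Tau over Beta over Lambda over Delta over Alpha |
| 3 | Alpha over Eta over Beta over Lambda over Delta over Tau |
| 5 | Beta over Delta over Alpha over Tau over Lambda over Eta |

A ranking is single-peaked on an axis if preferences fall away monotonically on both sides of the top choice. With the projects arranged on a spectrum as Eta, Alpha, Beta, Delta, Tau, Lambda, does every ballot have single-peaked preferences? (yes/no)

no

Axis positions: Eta=1, Alpha=2, Beta=3, Delta=4, Tau=5, Lambda=6.
Faction 1 (peak Alpha at position 2): ranking walks positions 2-3-1-4-5-6, expanding outward from the peak — single-peaked.
Faction 2: ranking walks positions 1-6-3-2-4-5; Lambda is ranked above Alpha even though Alpha lies between Lambda and the peak Eta on the axis — preferences dip and rise again. Not single-peaked.
Faction 3: ranking walks positions 1-5-3-6-4-2; Tau is ranked above Alpha even though Alpha lies between Tau and the peak Eta on the axis — preferences dip and rise again. Not single-peaked.
Faction 4: ranking walks positions 2-1-3-6-4-5; Lambda is ranked above Delta even though Delta lies between Lambda and the peak Alpha on the axis — preferences dip and rise again. Not single-peaked.
Faction 5 (peak Beta at position 3): ranking walks positions 3-4-2-5-6-1, expanding outward from the peak — single-peaked.
Faction 2 violates single-peakedness, so the profile is not single-peaked on this axis.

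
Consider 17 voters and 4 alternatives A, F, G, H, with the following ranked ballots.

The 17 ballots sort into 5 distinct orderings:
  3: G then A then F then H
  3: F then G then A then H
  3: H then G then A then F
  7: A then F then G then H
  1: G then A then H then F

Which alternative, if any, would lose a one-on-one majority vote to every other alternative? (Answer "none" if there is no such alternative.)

Head-to-head results (17 voters):
A vs F: A wins 14–3.
A vs G: G wins 10–7.
A vs H: A preferred on 3+3+7+1 = 14 ballots; A wins 14–3.
F vs G: F, 10–7.
F–H: F 13–4.
G vs H: G is ranked higher on 3+3+7+1 = 14 ballots, H on 3. G wins 14–3.
Only H has no wins; H is the Condorcet loser.

H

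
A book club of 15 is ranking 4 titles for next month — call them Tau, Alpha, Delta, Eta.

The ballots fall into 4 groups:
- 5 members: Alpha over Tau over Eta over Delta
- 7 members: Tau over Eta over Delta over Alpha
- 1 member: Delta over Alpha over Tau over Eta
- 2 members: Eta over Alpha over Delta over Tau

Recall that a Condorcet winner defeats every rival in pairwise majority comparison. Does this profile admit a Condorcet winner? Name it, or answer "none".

Head-to-head results (15 members):
Tau–Alpha: Alpha 8–7.
Tau vs Delta: Tau, 12–3.
Tau vs Eta: Tau, 13–2.
Alpha vs Delta: Delta wins 8–7.
Alpha vs Eta: Eta, 9–6.
Delta vs Eta: Eta wins 14–1.
Each book drops at least one matchup (Tau loses to Alpha; Alpha loses to Delta; Delta loses to Tau; Eta loses to Tau); the cycle Tau beats Delta beats Alpha beats Tau rules out a Condorcet winner.

none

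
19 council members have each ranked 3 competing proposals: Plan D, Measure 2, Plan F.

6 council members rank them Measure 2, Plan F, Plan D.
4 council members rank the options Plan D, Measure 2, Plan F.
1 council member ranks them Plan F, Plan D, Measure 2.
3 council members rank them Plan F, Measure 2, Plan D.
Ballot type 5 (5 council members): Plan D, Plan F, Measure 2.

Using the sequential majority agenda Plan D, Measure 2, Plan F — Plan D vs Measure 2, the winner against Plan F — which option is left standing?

Round 1: Plan D vs Measure 2 — 10–9, Plan D advances.
Round 2: Plan D vs Plan F — 9–10, Plan F advances.
The agenda winner is Plan F.

Plan F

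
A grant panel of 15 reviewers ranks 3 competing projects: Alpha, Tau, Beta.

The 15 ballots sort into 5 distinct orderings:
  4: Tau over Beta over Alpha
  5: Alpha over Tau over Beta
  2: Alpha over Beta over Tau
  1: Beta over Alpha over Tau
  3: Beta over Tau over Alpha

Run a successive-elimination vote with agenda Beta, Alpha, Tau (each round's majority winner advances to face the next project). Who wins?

Round 1: Beta vs Alpha — 8–7, Beta advances.
Round 2: Beta vs Tau — 6–9, Tau advances.
Tau survives the agenda.

Tau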